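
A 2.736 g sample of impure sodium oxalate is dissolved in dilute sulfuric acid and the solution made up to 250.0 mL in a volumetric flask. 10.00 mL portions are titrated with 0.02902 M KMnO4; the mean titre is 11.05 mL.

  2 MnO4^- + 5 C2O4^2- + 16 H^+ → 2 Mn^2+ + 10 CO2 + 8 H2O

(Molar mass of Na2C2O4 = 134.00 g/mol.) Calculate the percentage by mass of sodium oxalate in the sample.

98.16 %

n(KMnO4) per titration = 0.01105 × 0.02902 = 3.207 × 10^-4 mol
From the 5:2 ratio, n(Na2C2O4) in each aliquot = 5/2 × 3.207 × 10^-4 = 8.017 × 10^-4 mol
n(Na2C2O4) in the whole flask = 8.017 × 10^-4 × 250.0/10.00 = 0.02004 mol
mass of Na2C2O4 = 0.02004 × 134.00 = 2.686 g
% Na2C2O4 = 2.686 / 2.736 × 100 = 98.16 %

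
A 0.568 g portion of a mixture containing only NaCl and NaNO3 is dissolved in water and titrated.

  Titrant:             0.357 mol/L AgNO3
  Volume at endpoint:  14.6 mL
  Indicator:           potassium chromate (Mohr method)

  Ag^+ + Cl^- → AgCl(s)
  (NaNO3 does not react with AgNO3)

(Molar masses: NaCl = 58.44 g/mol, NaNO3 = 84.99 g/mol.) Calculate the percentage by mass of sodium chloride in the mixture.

53.6 %

n(AgNO3) = 0.0146 × 0.357 = 5.21 × 10^-3 mol
Let x = n(NaCl), y = n(NaNO3).
Titrant: 1x = 5.21 × 10^-3;  mass: 58.44x + 84.99y = 0.568
Solving, x = 5.21 × 10^-3 mol, y = 3.10 × 10^-3 mol
mass of NaCl = 5.21 × 10^-3 × 58.44 = 0.305 g
% NaCl = 0.305 / 0.568 × 100 = 53.6 %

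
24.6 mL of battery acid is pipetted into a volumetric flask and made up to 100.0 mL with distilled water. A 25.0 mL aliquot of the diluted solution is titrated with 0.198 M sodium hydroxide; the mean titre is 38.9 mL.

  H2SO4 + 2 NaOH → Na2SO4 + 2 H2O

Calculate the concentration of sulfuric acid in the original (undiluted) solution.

n(NaOH) = 0.0389 × 0.198 = 7.70 × 10^-3 mol
From the 1:2 ratio, n(H2SO4) in the aliquot = 1/2 × 7.70 × 10^-3 = 3.85 × 10^-3 mol
[H2SO4]_dilute = 3.85 × 10^-3 / 0.0250 = 0.154 mol/L
Dilution factor = 100.0 / 24.6 = 4.065
[H2SO4]_stock = 0.154 × 4.065 = 0.626 mol/L

0.626 M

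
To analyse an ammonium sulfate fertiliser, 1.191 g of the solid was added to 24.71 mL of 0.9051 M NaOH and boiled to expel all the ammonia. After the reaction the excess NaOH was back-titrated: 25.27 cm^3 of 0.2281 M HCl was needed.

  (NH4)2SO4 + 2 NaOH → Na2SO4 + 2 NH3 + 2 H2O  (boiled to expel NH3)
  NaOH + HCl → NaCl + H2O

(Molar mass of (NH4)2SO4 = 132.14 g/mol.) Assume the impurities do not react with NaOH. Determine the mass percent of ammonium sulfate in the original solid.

92.09 %

n(NaOH) added = 0.02471 × 0.9051 = 0.02237 mol
n(HCl) used in back-titration = 0.02527 × 0.2281 = 5.764 × 10^-3 mol
n(NaOH) left over = 5.764 × 10^-3 mol (1:1 ratio)
n(NaOH) consumed by analyte = 0.02237 − 5.764 × 10^-3 = 0.01660 mol
From the 1:2 ratio, n((NH4)2SO4) = 1/2 × 0.01660 = 8.300 × 10^-3 mol
mass of (NH4)2SO4 = 8.300 × 10^-3 × 132.14 = 1.097 g
% (NH4)2SO4 = 1.097 / 1.191 × 100 = 92.09 %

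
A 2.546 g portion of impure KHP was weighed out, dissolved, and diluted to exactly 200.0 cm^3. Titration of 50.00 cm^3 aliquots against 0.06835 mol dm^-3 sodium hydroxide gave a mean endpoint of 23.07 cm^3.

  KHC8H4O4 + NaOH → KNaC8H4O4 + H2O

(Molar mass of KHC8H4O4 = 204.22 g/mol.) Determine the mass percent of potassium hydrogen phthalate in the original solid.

50.59 %

n(NaOH) per titration = 0.02307 × 0.06835 = 1.577 × 10^-3 mol
n(KHC8H4O4) in each aliquot = 1.577 × 10^-3 mol (1:1 ratio)
n(KHC8H4O4) in the whole flask = 1.577 × 10^-3 × 200.0/50.00 = 6.307 × 10^-3 mol
mass of KHC8H4O4 = 6.307 × 10^-3 × 204.22 = 1.288 g
% KHC8H4O4 = 1.288 / 2.546 × 100 = 50.59 %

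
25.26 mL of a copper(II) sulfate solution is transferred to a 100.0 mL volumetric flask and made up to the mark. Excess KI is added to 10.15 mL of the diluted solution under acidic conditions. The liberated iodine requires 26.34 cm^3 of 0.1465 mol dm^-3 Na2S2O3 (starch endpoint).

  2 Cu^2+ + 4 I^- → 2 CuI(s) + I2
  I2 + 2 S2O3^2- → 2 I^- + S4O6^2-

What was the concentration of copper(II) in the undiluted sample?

1.505 mol/L

n(S2O3^2-) = 0.02634 × 0.1465 = 3.859 × 10^-3 mol
n(I2) = n(S2O3^2-)/2 = 1.929 × 10^-3 mol
From the 2:1 ratio, n(Cu2+) in the aliquot = 2/1 × 1.929 × 10^-3 = 3.859 × 10^-3 mol
[Cu2+]_dilute = 3.859 × 10^-3 / 0.01015 = 0.3802 mol/L
[Cu2+]_original = 0.3802 × 100.0/25.26 = 1.505 mol/L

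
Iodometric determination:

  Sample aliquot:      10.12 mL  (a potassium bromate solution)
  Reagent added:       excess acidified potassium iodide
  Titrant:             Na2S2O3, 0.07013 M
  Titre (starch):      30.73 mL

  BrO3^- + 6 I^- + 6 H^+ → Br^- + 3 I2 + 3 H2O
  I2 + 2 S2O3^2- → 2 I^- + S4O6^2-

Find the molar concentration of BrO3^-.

n(S2O3^2-) = 0.03073 × 0.07013 = 2.155 × 10^-3 mol
n(I2) = n(S2O3^2-)/2 = 1.078 × 10^-3 mol
From the 1:3 ratio, n(BrO3^-) in the aliquot = 1/3 × 1.078 × 10^-3 = 3.592 × 10^-4 mol
[BrO3^-] = 3.592 × 10^-4 / 0.01012 = 0.03549 mol/L

0.03549 M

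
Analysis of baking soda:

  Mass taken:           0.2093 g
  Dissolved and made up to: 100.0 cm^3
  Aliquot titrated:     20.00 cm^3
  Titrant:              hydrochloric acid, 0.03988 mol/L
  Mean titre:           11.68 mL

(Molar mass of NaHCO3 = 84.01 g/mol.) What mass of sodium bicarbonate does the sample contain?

NaHCO3 + HCl → NaCl + H2O + CO2
n(HCl) per titration = 0.01168 × 0.03988 = 4.658 × 10^-4 mol
n(NaHCO3) in each aliquot = 4.658 × 10^-4 mol (1:1 ratio)
n(NaHCO3) in the whole flask = 4.658 × 10^-4 × 100.0/20.00 = 2.329 × 10^-3 mol
mass of NaHCO3 = 2.329 × 10^-3 × 84.01 = 0.1957 g

0.1957 g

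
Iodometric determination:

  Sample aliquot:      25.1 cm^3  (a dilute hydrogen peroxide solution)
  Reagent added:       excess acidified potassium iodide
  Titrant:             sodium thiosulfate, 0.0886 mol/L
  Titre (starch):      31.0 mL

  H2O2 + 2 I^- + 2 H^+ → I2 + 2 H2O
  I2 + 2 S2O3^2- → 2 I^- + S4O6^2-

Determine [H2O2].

n(S2O3^2-) = 0.0310 × 0.0886 = 2.75 × 10^-3 mol
n(I2) = n(S2O3^2-)/2 = 1.37 × 10^-3 mol
n(H2O2) in the aliquot = 1.37 × 10^-3 mol (1:1 ratio)
[H2O2] = 1.37 × 10^-3 / 0.0251 = 0.0547 mol/L

0.0547 mol/L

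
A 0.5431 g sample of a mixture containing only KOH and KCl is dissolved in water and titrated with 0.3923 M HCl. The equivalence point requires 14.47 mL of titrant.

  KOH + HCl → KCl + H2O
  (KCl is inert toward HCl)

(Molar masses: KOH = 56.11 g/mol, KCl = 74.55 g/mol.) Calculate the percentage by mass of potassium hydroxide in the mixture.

n(HCl) = 0.01447 × 0.3923 = 5.677 × 10^-3 mol
Let x = n(KOH), y = n(KCl).
Titrant: 1x = 5.677 × 10^-3;  mass: 56.11x + 74.55y = 0.5431
Solving, x = 5.677 × 10^-3 mol, y = 3.013 × 10^-3 mol
mass of KOH = 5.677 × 10^-3 × 56.11 = 0.3185 g
% KOH = 0.3185 / 0.5431 × 100 = 58.65 %

58.65 %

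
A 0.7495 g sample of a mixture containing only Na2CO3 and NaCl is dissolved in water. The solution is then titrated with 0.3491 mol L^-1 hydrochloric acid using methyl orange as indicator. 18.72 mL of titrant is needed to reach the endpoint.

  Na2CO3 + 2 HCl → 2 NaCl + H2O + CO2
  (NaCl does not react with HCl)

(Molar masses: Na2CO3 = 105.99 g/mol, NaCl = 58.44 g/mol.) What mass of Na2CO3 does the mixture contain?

n(HCl) = 0.01872 × 0.3491 = 6.535 × 10^-3 mol
Let x = n(Na2CO3), y = n(NaCl).
Titrant: 2x = 6.535 × 10^-3;  mass: 105.99x + 58.44y = 0.7495
Solving, x = 3.268 × 10^-3 mol, y = 6.899 × 10^-3 mol
mass of Na2CO3 = 3.268 × 10^-3 × 105.99 = 0.3463 g

0.3463 g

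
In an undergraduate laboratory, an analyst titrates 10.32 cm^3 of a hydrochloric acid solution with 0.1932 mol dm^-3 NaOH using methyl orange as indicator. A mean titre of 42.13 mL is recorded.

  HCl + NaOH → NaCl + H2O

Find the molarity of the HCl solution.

n(NaOH) = 0.04213 L × 0.1932 mol/L = 8.140 × 10^-3 mol
n(HCl) = 8.140 × 10^-3 mol (1:1 mole ratio)
[HCl] = 8.140 × 10^-3 mol / 0.01032 L = 0.7887 mol/L

0.7887 mol/L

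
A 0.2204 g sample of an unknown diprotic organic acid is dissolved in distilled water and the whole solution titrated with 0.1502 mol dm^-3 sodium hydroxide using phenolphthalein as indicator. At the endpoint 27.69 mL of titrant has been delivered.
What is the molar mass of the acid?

n(NaOH) = 0.02769 L × 0.1502 mol/L = 4.159 × 10^-3 mol
From the 1:2 ratio, n(H2A) = 1/2 × 4.159 × 10^-3 = 2.080 × 10^-3 mol
M = m / n = 0.2204 g / 2.080 × 10^-3 mol = 106.0 g/mol

106.0 g/mol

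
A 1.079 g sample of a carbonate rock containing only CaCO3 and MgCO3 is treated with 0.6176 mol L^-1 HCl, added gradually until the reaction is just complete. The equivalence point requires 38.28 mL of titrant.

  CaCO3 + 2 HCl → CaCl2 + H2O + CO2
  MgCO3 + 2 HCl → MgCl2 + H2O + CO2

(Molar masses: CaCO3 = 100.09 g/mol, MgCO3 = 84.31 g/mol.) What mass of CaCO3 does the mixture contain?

0.5225 g

n(HCl) = 0.03828 × 0.6176 = 0.02364 mol
Let x = n(CaCO3), y = n(MgCO3).
Titrant: 2x + 2y = 0.02364;  mass: 100.09x + 84.31y = 1.079
Solving, x = 5.221 × 10^-3 mol, y = 6.600 × 10^-3 mol
mass of CaCO3 = 5.221 × 10^-3 × 100.09 = 0.5225 g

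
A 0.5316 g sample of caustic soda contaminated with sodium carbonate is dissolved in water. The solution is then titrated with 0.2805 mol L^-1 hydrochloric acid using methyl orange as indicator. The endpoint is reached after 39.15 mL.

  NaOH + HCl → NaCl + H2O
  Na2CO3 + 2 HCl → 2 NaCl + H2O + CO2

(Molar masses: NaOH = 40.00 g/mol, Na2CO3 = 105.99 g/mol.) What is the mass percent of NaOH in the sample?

n(HCl) = 0.03915 × 0.2805 = 0.01098 mol
Let x = n(NaOH), y = n(Na2CO3).
Titrant: 1x + 2y = 0.01098;  mass: 40.00x + 105.99y = 0.5316
Solving, x = 3.876 × 10^-3 mol, y = 3.553 × 10^-3 mol
mass of NaOH = 3.876 × 10^-3 × 40.00 = 0.1550 g
% NaOH = 0.1550 / 0.5316 × 100 = 29.16 %

29.16 %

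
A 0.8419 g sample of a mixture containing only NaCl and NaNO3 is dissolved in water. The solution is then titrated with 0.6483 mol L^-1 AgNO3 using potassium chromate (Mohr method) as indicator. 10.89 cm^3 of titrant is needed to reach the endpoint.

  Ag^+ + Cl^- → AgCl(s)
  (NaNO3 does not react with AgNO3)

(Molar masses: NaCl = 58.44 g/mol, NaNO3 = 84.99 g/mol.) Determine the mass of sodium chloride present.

0.4126 g

n(AgNO3) = 0.01089 × 0.6483 = 7.060 × 10^-3 mol
Let x = n(NaCl), y = n(NaNO3).
Titrant: 1x = 7.060 × 10^-3;  mass: 58.44x + 84.99y = 0.8419
Solving, x = 7.060 × 10^-3 mol, y = 5.051 × 10^-3 mol
mass of NaCl = 7.060 × 10^-3 × 58.44 = 0.4126 g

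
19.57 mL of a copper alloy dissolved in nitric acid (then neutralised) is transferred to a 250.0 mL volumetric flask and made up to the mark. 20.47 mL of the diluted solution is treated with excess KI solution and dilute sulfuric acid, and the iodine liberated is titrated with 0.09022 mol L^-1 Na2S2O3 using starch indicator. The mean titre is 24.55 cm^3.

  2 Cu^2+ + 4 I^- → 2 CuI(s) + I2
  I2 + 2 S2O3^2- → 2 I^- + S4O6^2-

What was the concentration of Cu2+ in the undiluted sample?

1.382 mol/L

n(S2O3^2-) = 0.02455 × 0.09022 = 2.215 × 10^-3 mol
n(I2) = n(S2O3^2-)/2 = 1.107 × 10^-3 mol
From the 2:1 ratio, n(Cu2+) in the aliquot = 2/1 × 1.107 × 10^-3 = 2.215 × 10^-3 mol
[Cu2+]_dilute = 2.215 × 10^-3 / 0.02047 = 0.1082 mol/L
[Cu2+]_original = 0.1082 × 250.0/19.57 = 1.382 mol/L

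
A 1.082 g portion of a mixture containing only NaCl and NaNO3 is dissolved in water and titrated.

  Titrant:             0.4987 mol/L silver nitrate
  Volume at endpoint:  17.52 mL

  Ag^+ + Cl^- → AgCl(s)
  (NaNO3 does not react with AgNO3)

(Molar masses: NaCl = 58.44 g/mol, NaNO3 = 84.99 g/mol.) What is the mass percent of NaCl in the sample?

n(AgNO3) = 0.01752 × 0.4987 = 8.737 × 10^-3 mol
Let x = n(NaCl), y = n(NaNO3).
Titrant: 1x = 8.737 × 10^-3;  mass: 58.44x + 84.99y = 1.082
Solving, x = 8.737 × 10^-3 mol, y = 6.723 × 10^-3 mol
mass of NaCl = 8.737 × 10^-3 × 58.44 = 0.5106 g
% NaCl = 0.5106 / 1.082 × 100 = 47.19 %

47.19 %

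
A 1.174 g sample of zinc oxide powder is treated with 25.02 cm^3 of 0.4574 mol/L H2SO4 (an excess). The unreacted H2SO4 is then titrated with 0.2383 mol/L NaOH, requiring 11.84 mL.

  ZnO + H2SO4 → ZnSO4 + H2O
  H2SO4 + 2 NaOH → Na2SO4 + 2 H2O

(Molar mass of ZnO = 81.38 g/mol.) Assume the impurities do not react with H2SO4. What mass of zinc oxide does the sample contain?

n(H2SO4) added = 0.02502 × 0.4574 = 0.01144 mol
n(NaOH) used in back-titration = 0.01184 × 0.2383 = 2.821 × 10^-3 mol
From the 1:2 ratio, n(H2SO4) left over = 1/2 × 2.821 × 10^-3 = 1.411 × 10^-3 mol
n(H2SO4) consumed by analyte = 0.01144 − 1.411 × 10^-3 = 0.01003 mol
n(ZnO) = 0.01003 mol (1:1 ratio)
mass of ZnO = 0.01003 × 81.38 = 0.8165 g

0.8165 g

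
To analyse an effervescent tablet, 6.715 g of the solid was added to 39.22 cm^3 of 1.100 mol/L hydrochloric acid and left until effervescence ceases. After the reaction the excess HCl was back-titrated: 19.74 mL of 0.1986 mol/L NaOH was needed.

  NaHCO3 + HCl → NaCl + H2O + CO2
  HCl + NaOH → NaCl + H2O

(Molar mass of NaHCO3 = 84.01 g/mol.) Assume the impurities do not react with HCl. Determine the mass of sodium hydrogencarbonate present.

3.295 g

n(HCl) added = 0.03922 × 1.100 = 0.04314 mol
n(NaOH) used in back-titration = 0.01974 × 0.1986 = 3.920 × 10^-3 mol
n(HCl) left over = 3.920 × 10^-3 mol (1:1 ratio)
n(HCl) consumed by analyte = 0.04314 − 3.920 × 10^-3 = 0.03922 mol
n(NaHCO3) = 0.03922 mol (1:1 ratio)
mass of NaHCO3 = 0.03922 × 84.01 = 3.295 g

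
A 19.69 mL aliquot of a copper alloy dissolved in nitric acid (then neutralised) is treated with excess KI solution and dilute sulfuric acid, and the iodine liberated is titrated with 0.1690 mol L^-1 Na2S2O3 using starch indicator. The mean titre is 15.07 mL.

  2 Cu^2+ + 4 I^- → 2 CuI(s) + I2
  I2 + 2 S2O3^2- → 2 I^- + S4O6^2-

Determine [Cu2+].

0.1293 mol/L

n(S2O3^2-) = 0.01507 × 0.1690 = 2.547 × 10^-3 mol
n(I2) = n(S2O3^2-)/2 = 1.273 × 10^-3 mol
From the 2:1 ratio, n(Cu2+) in the aliquot = 2/1 × 1.273 × 10^-3 = 2.547 × 10^-3 mol
[Cu2+] = 2.547 × 10^-3 / 0.01969 = 0.1293 mol/L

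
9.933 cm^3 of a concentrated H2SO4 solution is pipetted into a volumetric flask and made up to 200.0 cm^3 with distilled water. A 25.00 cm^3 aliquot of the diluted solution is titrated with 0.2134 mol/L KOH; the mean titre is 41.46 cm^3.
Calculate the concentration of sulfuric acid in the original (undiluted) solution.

3.563 mol/L

H2SO4 + 2 KOH → K2SO4 + 2 H2O
n(KOH) = 0.04146 × 0.2134 = 8.848 × 10^-3 mol
From the 1:2 ratio, n(H2SO4) in the aliquot = 1/2 × 8.848 × 10^-3 = 4.424 × 10^-3 mol
[H2SO4]_dilute = 4.424 × 10^-3 / 0.02500 = 0.1770 mol/L
Dilution factor = 200.0 / 9.933 = 20.13
[H2SO4]_stock = 0.1770 × 20.13 = 3.563 mol/L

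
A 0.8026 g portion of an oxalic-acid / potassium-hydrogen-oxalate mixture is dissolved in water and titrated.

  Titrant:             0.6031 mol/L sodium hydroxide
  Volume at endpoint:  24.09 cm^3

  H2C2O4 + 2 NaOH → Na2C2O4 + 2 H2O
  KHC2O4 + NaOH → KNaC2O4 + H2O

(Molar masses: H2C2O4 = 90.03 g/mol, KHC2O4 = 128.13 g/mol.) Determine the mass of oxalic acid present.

n(NaOH) = 0.02409 × 0.6031 = 0.01453 mol
Let x = n(H2C2O4), y = n(KHC2O4).
Titrant: 2x + 1y = 0.01453;  mass: 90.03x + 128.13y = 0.8026
Solving, x = 6.370 × 10^-3 mol, y = 1.788 × 10^-3 mol
mass of H2C2O4 = 6.370 × 10^-3 × 90.03 = 0.5735 g

0.5735 g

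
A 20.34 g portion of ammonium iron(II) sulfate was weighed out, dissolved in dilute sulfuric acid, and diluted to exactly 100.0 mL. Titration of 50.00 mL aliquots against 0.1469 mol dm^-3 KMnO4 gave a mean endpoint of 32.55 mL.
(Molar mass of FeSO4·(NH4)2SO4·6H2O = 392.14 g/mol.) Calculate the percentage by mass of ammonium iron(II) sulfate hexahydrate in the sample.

MnO4^- + 5 Fe^2+ + 8 H^+ → Mn^2+ + 5 Fe^3+ + 4 H2O
n(KMnO4) per titration = 0.03255 × 0.1469 = 4.782 × 10^-3 mol
From the 5:1 ratio, n(FeSO4·(NH4)2SO4·6H2O) in each aliquot = 5/1 × 4.782 × 10^-3 = 0.02391 mol
n(FeSO4·(NH4)2SO4·6H2O) in the whole flask = 0.02391 × 100.0/50.00 = 0.04782 mol
mass of FeSO4·(NH4)2SO4·6H2O = 0.04782 × 392.14 = 18.75 g
% FeSO4·(NH4)2SO4·6H2O = 18.75 / 20.34 × 100 = 92.19 %

92.19 %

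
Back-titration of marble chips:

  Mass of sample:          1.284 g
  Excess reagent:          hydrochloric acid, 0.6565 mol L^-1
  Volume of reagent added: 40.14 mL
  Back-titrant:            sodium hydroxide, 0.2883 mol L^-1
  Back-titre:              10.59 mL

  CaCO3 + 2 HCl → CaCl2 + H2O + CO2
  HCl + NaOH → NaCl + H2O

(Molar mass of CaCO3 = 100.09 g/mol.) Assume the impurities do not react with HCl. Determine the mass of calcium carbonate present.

n(HCl) added = 0.04014 × 0.6565 = 0.02635 mol
n(NaOH) used in back-titration = 0.01059 × 0.2883 = 3.053 × 10^-3 mol
n(HCl) left over = 3.053 × 10^-3 mol (1:1 ratio)
n(HCl) consumed by analyte = 0.02635 − 3.053 × 10^-3 = 0.02330 mol
From the 1:2 ratio, n(CaCO3) = 1/2 × 0.02330 = 0.01165 mol
mass of CaCO3 = 0.01165 × 100.09 = 1.166 g

1.166 g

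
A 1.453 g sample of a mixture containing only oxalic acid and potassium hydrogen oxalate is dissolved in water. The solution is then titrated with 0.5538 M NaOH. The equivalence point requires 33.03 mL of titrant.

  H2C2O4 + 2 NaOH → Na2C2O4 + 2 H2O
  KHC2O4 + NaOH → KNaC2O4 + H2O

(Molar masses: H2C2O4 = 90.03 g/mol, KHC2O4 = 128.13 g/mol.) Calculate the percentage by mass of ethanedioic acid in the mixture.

n(NaOH) = 0.03303 × 0.5538 = 0.01829 mol
Let x = n(H2C2O4), y = n(KHC2O4).
Titrant: 2x + 1y = 0.01829;  mass: 90.03x + 128.13y = 1.453
Solving, x = 5.359 × 10^-3 mol, y = 7.575 × 10^-3 mol
mass of H2C2O4 = 5.359 × 10^-3 × 90.03 = 0.4824 g
% H2C2O4 = 0.4824 / 1.453 × 100 = 33.20 %

33.20 %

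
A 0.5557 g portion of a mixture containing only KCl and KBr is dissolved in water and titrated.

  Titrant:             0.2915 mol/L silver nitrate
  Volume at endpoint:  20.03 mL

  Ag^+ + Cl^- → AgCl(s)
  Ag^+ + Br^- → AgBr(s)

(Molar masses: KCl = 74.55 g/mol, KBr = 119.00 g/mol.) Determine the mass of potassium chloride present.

n(AgNO3) = 0.02003 × 0.2915 = 5.839 × 10^-3 mol
Let x = n(KCl), y = n(KBr).
Titrant: 1x + 1y = 5.839 × 10^-3;  mass: 74.55x + 119.00y = 0.5557
Solving, x = 3.130 × 10^-3 mol, y = 2.709 × 10^-3 mol
mass of KCl = 3.130 × 10^-3 × 74.55 = 0.2333 g

0.2333 g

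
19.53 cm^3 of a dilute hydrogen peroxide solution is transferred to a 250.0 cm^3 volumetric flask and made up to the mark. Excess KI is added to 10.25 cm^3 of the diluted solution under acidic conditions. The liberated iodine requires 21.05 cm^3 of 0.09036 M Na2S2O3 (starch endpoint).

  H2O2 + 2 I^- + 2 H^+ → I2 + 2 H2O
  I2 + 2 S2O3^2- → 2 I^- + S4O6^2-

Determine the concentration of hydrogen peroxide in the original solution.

n(S2O3^2-) = 0.02105 × 0.09036 = 1.902 × 10^-3 mol
n(I2) = n(S2O3^2-)/2 = 9.510 × 10^-4 mol
n(H2O2) in the aliquot = 9.510 × 10^-4 mol (1:1 ratio)
[H2O2]_dilute = 9.510 × 10^-4 / 0.01025 = 0.09278 mol/L
[H2O2]_original = 0.09278 × 250.0/19.53 = 1.188 mol/L

1.188 M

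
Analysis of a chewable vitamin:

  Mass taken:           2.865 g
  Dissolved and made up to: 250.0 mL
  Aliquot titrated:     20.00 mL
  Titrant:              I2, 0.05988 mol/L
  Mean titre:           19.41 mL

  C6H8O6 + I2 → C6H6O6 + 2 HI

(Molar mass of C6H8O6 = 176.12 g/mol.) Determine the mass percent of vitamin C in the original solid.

89.31 %

n(I2) per titration = 0.01941 × 0.05988 = 1.162 × 10^-3 mol
n(C6H8O6) in each aliquot = 1.162 × 10^-3 mol (1:1 ratio)
n(C6H8O6) in the whole flask = 1.162 × 10^-3 × 250.0/20.00 = 0.01453 mol
mass of C6H8O6 = 0.01453 × 176.12 = 2.559 g
% C6H8O6 = 2.559 / 2.865 × 100 = 89.31 %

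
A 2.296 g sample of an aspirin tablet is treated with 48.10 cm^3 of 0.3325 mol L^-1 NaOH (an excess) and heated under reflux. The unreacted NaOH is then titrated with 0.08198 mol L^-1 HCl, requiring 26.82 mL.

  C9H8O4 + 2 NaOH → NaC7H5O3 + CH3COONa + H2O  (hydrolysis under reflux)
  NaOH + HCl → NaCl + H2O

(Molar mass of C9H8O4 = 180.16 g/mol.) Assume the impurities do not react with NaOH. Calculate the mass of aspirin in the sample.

n(NaOH) added = 0.04810 × 0.3325 = 0.01599 mol
n(HCl) used in back-titration = 0.02682 × 0.08198 = 2.199 × 10^-3 mol
n(NaOH) left over = 2.199 × 10^-3 mol (1:1 ratio)
n(NaOH) consumed by analyte = 0.01599 − 2.199 × 10^-3 = 0.01379 mol
From the 1:2 ratio, n(C9H8O4) = 1/2 × 0.01379 = 6.897 × 10^-3 mol
mass of C9H8O4 = 6.897 × 10^-3 × 180.16 = 1.243 g

1.243 g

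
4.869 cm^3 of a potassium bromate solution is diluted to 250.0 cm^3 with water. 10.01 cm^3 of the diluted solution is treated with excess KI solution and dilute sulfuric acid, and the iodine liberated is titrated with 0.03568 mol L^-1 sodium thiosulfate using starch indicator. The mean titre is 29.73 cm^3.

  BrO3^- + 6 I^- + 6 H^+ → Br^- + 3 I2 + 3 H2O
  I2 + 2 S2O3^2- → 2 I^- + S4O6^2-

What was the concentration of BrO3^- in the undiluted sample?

n(S2O3^2-) = 0.02973 × 0.03568 = 1.061 × 10^-3 mol
n(I2) = n(S2O3^2-)/2 = 5.304 × 10^-4 mol
From the 1:3 ratio, n(BrO3^-) in the aliquot = 1/3 × 5.304 × 10^-4 = 1.768 × 10^-4 mol
[BrO3^-]_dilute = 1.768 × 10^-4 / 0.01001 = 0.01766 mol/L
[BrO3^-]_original = 0.01766 × 250.0/4.869 = 0.9068 mol/L

0.9068 mol/L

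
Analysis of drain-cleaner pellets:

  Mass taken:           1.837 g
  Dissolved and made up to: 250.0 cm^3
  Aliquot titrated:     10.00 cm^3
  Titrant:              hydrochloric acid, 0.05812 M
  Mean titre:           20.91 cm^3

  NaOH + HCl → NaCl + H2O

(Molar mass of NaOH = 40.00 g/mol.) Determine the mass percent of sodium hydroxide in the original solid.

66.16 %

n(HCl) per titration = 0.02091 × 0.05812 = 1.215 × 10^-3 mol
n(NaOH) in each aliquot = 1.215 × 10^-3 mol (1:1 ratio)
n(NaOH) in the whole flask = 1.215 × 10^-3 × 250.0/10.00 = 0.03038 mol
mass of NaOH = 0.03038 × 40.00 = 1.215 g
% NaOH = 1.215 / 1.837 × 100 = 66.16 %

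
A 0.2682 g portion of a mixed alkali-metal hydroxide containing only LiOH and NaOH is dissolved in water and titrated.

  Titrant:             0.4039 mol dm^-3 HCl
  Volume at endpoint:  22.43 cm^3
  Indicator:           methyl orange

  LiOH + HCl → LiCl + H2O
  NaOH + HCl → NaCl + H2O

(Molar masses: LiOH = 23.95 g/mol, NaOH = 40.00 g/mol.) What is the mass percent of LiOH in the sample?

52.40 %

n(HCl) = 0.02243 × 0.4039 = 9.059 × 10^-3 mol
Let x = n(LiOH), y = n(NaOH).
Titrant: 1x + 1y = 9.059 × 10^-3;  mass: 23.95x + 40.00y = 0.2682
Solving, x = 5.868 × 10^-3 mol, y = 3.192 × 10^-3 mol
mass of LiOH = 5.868 × 10^-3 × 23.95 = 0.1405 g
% LiOH = 0.1405 / 0.2682 × 100 = 52.40 %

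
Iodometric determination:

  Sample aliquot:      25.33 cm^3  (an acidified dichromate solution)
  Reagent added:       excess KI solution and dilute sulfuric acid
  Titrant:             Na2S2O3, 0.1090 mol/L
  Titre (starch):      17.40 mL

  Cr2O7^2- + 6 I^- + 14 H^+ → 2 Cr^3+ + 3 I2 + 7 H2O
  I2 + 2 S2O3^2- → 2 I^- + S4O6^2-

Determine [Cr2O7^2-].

n(S2O3^2-) = 0.01740 × 0.1090 = 1.897 × 10^-3 mol
n(I2) = n(S2O3^2-)/2 = 9.483 × 10^-4 mol
From the 1:3 ratio, n(Cr2O7^2-) in the aliquot = 1/3 × 9.483 × 10^-4 = 3.161 × 10^-4 mol
[Cr2O7^2-] = 3.161 × 10^-4 / 0.02533 = 0.01248 mol/L

0.01248 mol/L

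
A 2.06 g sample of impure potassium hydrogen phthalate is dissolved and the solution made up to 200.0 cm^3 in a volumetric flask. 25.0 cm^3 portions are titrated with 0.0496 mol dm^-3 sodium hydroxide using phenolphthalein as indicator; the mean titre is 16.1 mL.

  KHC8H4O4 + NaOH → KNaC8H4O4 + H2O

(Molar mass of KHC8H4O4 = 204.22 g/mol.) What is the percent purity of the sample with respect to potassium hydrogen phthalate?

63.3 %

n(NaOH) per titration = 0.0161 × 0.0496 = 7.99 × 10^-4 mol
n(KHC8H4O4) in each aliquot = 7.99 × 10^-4 mol (1:1 ratio)
n(KHC8H4O4) in the whole flask = 7.99 × 10^-4 × 200.0/25.0 = 6.39 × 10^-3 mol
mass of KHC8H4O4 = 6.39 × 10^-3 × 204.22 = 1.30 g
% KHC8H4O4 = 1.30 / 2.06 × 100 = 63.3 %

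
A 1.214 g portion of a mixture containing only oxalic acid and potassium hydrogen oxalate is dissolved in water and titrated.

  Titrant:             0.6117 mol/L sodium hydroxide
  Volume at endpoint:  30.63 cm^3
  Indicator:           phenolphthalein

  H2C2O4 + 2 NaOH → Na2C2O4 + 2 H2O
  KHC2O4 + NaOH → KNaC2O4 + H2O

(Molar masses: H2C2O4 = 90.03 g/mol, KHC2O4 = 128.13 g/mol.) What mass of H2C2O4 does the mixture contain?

0.6427 g

n(NaOH) = 0.03063 × 0.6117 = 0.01874 mol
Let x = n(H2C2O4), y = n(KHC2O4).
Titrant: 2x + 1y = 0.01874;  mass: 90.03x + 128.13y = 1.214
Solving, x = 7.139 × 10^-3 mol, y = 4.459 × 10^-3 mol
mass of H2C2O4 = 7.139 × 10^-3 × 90.03 = 0.6427 g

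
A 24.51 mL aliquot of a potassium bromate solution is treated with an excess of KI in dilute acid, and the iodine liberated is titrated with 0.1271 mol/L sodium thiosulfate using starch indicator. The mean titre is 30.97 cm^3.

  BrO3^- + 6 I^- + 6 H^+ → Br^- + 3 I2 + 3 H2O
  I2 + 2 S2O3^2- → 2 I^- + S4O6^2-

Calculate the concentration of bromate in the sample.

n(S2O3^2-) = 0.03097 × 0.1271 = 3.936 × 10^-3 mol
n(I2) = n(S2O3^2-)/2 = 1.968 × 10^-3 mol
From the 1:3 ratio, n(BrO3^-) in the aliquot = 1/3 × 1.968 × 10^-3 = 6.560 × 10^-4 mol
[BrO3^-] = 6.560 × 10^-4 / 0.02451 = 0.02677 mol/L

0.02677 mol/L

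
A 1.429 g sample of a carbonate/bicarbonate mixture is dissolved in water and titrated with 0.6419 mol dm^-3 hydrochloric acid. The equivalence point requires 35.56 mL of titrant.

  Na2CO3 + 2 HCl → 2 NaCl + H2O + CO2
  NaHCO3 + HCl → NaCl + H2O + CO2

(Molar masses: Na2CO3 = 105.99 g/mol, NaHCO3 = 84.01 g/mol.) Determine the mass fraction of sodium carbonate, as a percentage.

58.42 %

n(HCl) = 0.03556 × 0.6419 = 0.02283 mol
Let x = n(Na2CO3), y = n(NaHCO3).
Titrant: 2x + 1y = 0.02283;  mass: 105.99x + 84.01y = 1.429
Solving, x = 7.877 × 10^-3 mol, y = 7.072 × 10^-3 mol
mass of Na2CO3 = 7.877 × 10^-3 × 105.99 = 0.8349 g
% Na2CO3 = 0.8349 / 1.429 × 100 = 58.42 %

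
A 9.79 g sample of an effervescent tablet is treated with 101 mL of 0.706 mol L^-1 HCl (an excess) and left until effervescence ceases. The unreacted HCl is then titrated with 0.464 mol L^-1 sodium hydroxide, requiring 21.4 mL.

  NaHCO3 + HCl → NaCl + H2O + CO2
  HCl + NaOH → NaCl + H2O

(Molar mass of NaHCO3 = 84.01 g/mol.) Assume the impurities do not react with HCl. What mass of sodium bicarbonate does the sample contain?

5.16 g

n(HCl) added = 0.101 × 0.706 = 0.0713 mol
n(NaOH) used in back-titration = 0.0214 × 0.464 = 9.93 × 10^-3 mol
n(HCl) left over = 9.93 × 10^-3 mol (1:1 ratio)
n(HCl) consumed by analyte = 0.0713 − 9.93 × 10^-3 = 0.0614 mol
n(NaHCO3) = 0.0614 mol (1:1 ratio)
mass of NaHCO3 = 0.0614 × 84.01 = 5.16 g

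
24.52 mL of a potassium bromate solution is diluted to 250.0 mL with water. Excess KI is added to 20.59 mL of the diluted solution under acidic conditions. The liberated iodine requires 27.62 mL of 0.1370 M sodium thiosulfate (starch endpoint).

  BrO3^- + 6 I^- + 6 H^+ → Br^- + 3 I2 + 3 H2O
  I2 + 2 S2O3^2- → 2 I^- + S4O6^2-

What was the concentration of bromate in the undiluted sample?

n(S2O3^2-) = 0.02762 × 0.1370 = 3.784 × 10^-3 mol
n(I2) = n(S2O3^2-)/2 = 1.892 × 10^-3 mol
From the 1:3 ratio, n(BrO3^-) in the aliquot = 1/3 × 1.892 × 10^-3 = 6.307 × 10^-4 mol
[BrO3^-]_dilute = 6.307 × 10^-4 / 0.02059 = 0.03063 mol/L
[BrO3^-]_original = 0.03063 × 250.0/24.52 = 0.3123 mol/L

0.3123 M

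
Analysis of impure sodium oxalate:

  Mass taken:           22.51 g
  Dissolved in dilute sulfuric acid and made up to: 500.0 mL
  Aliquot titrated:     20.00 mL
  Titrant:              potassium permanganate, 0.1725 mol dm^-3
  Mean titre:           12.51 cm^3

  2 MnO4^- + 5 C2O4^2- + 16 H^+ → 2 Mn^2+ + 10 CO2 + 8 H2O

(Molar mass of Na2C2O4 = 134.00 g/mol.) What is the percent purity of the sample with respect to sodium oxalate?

n(KMnO4) per titration = 0.01251 × 0.1725 = 2.158 × 10^-3 mol
From the 5:2 ratio, n(Na2C2O4) in each aliquot = 5/2 × 2.158 × 10^-3 = 5.395 × 10^-3 mol
n(Na2C2O4) in the whole flask = 5.395 × 10^-3 × 500.0/20.00 = 0.1349 mol
mass of Na2C2O4 = 0.1349 × 134.00 = 18.07 g
% Na2C2O4 = 18.07 / 22.51 × 100 = 80.29 %

80.29 %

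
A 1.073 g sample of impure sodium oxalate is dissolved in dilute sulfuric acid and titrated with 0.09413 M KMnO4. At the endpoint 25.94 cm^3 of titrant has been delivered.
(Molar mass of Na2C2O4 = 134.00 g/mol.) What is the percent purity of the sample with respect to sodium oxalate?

76.23 %

2 MnO4^- + 5 C2O4^2- + 16 H^+ → 2 Mn^2+ + 10 CO2 + 8 H2O
n(KMnO4) = 0.02594 L × 0.09413 mol/L = 2.442 × 10^-3 mol
From the 5:2 ratio, n(Na2C2O4) = 5/2 × 2.442 × 10^-3 = 6.104 × 10^-3 mol
mass of Na2C2O4 = 6.104 × 10^-3 × 134.00 g/mol = 0.8180 g
% Na2C2O4 = 0.8180 / 1.073 × 100 = 76.23 %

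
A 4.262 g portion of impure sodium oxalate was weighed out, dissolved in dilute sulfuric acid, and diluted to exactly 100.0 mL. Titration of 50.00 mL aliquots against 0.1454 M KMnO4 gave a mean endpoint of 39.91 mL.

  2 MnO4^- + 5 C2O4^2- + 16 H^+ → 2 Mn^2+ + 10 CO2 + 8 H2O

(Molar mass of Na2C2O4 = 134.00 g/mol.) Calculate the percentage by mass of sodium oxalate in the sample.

91.22 %

n(KMnO4) per titration = 0.03991 × 0.1454 = 5.803 × 10^-3 mol
From the 5:2 ratio, n(Na2C2O4) in each aliquot = 5/2 × 5.803 × 10^-3 = 0.01451 mol
n(Na2C2O4) in the whole flask = 0.01451 × 100.0/50.00 = 0.02901 mol
mass of Na2C2O4 = 0.02901 × 134.00 = 3.888 g
% Na2C2O4 = 3.888 / 4.262 × 100 = 91.22 %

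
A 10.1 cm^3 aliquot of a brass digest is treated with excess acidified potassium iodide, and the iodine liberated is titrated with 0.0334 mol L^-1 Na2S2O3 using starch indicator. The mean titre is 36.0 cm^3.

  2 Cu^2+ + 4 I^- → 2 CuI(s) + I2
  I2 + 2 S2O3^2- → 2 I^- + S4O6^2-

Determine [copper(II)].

0.119 mol/L

n(S2O3^2-) = 0.0360 × 0.0334 = 1.20 × 10^-3 mol
n(I2) = n(S2O3^2-)/2 = 6.01 × 10^-4 mol
From the 2:1 ratio, n(Cu2+) in the aliquot = 2/1 × 6.01 × 10^-4 = 1.20 × 10^-3 mol
[Cu2+] = 1.20 × 10^-3 / 0.0101 = 0.119 mol/L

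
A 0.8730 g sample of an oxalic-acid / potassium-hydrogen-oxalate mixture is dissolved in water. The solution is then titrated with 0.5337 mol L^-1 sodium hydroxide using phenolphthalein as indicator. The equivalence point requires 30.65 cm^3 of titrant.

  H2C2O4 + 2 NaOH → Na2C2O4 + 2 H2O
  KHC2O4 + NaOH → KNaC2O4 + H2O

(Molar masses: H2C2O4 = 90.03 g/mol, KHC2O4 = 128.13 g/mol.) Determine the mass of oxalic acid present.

n(NaOH) = 0.03065 × 0.5337 = 0.01636 mol
Let x = n(H2C2O4), y = n(KHC2O4).
Titrant: 2x + 1y = 0.01636;  mass: 90.03x + 128.13y = 0.8730
Solving, x = 7.357 × 10^-3 mol, y = 1.644 × 10^-3 mol
mass of H2C2O4 = 7.357 × 10^-3 × 90.03 = 0.6623 g

0.6623 g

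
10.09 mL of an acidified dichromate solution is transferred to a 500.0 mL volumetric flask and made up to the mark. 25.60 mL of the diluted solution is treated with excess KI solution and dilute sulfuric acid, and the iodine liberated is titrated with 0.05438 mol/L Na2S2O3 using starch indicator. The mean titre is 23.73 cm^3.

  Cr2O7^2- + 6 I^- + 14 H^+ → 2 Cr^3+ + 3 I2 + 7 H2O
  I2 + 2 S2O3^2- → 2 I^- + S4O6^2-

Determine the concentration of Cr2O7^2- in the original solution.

0.4163 mol/L

n(S2O3^2-) = 0.02373 × 0.05438 = 1.290 × 10^-3 mol
n(I2) = n(S2O3^2-)/2 = 6.452 × 10^-4 mol
From the 1:3 ratio, n(Cr2O7^2-) in the aliquot = 1/3 × 6.452 × 10^-4 = 2.151 × 10^-4 mol
[Cr2O7^2-]_dilute = 2.151 × 10^-4 / 0.02560 = 0.008401 mol/L
[Cr2O7^2-]_original = 0.008401 × 500.0/10.09 = 0.4163 mol/L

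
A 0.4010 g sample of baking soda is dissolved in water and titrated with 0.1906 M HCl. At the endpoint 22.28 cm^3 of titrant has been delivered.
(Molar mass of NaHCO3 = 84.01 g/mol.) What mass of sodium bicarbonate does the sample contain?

0.3568 g

NaHCO3 + HCl → NaCl + H2O + CO2
n(HCl) = 0.02228 L × 0.1906 mol/L = 4.247 × 10^-3 mol
n(NaHCO3) = 4.247 × 10^-3 mol (1:1 ratio)
mass of NaHCO3 = 4.247 × 10^-3 × 84.01 g/mol = 0.3568 g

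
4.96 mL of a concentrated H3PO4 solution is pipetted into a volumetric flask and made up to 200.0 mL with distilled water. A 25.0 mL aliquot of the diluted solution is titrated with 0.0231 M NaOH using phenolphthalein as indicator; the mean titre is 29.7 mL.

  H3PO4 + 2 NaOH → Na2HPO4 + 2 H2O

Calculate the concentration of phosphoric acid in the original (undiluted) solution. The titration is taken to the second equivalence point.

n(NaOH) = 0.0297 × 0.0231 = 6.86 × 10^-4 mol
From the 1:2 ratio, n(H3PO4) in the aliquot = 1/2 × 6.86 × 10^-4 = 3.43 × 10^-4 mol
[H3PO4]_dilute = 3.43 × 10^-4 / 0.0250 = 0.0137 mol/L
Dilution factor = 200.0 / 4.96 = 40.32
[H3PO4]_stock = 0.0137 × 40.32 = 0.553 mol/L

0.553 M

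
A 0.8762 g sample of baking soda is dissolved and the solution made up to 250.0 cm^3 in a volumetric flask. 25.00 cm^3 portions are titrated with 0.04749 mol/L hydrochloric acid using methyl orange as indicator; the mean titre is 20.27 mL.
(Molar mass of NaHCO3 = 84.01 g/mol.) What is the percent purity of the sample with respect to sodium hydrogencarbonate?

NaHCO3 + HCl → NaCl + H2O + CO2
n(HCl) per titration = 0.02027 × 0.04749 = 9.626 × 10^-4 mol
n(NaHCO3) in each aliquot = 9.626 × 10^-4 mol (1:1 ratio)
n(NaHCO3) in the whole flask = 9.626 × 10^-4 × 250.0/25.00 = 9.626 × 10^-3 mol
mass of NaHCO3 = 9.626 × 10^-3 × 84.01 = 0.8087 g
% NaHCO3 = 0.8087 / 0.8762 × 100 = 92.30 %

92.30 %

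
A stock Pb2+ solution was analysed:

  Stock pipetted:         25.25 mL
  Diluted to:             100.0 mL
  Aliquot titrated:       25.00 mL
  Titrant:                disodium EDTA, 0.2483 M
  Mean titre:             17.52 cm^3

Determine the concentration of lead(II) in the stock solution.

0.6891 M

Pb^2+ + EDTA^4- → [Pb(EDTA)]^2-
n(EDTA) = 0.01752 × 0.2483 = 4.350 × 10^-3 mol
n(Pb2+) in the aliquot = 4.350 × 10^-3 mol (1:1 ratio)
[Pb2+]_dilute = 4.350 × 10^-3 / 0.02500 = 0.1740 mol/L
Dilution factor = 100.0 / 25.25 = 3.960
[Pb2+]_stock = 0.1740 × 3.960 = 0.6891 mol/L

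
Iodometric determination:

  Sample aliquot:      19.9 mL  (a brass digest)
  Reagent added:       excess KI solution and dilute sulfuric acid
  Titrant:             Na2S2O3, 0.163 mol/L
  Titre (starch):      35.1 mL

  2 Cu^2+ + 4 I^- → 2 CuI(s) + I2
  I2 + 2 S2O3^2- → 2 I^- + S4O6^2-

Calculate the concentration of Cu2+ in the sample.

0.288 mol/L

n(S2O3^2-) = 0.0351 × 0.163 = 5.72 × 10^-3 mol
n(I2) = n(S2O3^2-)/2 = 2.86 × 10^-3 mol
From the 2:1 ratio, n(Cu2+) in the aliquot = 2/1 × 2.86 × 10^-3 = 5.72 × 10^-3 mol
[Cu2+] = 5.72 × 10^-3 / 0.0199 = 0.288 mol/L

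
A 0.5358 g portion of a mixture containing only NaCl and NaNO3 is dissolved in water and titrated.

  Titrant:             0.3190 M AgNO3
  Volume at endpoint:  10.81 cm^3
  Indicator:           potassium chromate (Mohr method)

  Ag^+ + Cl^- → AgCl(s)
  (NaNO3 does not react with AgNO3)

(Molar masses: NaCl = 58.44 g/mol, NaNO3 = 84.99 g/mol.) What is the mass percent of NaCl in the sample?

n(AgNO3) = 0.01081 × 0.3190 = 3.448 × 10^-3 mol
Let x = n(NaCl), y = n(NaNO3).
Titrant: 1x = 3.448 × 10^-3;  mass: 58.44x + 84.99y = 0.5358
Solving, x = 3.448 × 10^-3 mol, y = 3.933 × 10^-3 mol
mass of NaCl = 3.448 × 10^-3 × 58.44 = 0.2015 g
% NaCl = 0.2015 / 0.5358 × 100 = 37.61 %

37.61 %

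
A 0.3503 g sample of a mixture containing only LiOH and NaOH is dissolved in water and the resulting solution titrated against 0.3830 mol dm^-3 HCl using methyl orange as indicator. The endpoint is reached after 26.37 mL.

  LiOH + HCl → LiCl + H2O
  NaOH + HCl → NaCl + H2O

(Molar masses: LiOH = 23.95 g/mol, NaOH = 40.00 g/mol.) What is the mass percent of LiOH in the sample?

22.87 %

n(HCl) = 0.02637 × 0.3830 = 0.01010 mol
Let x = n(LiOH), y = n(NaOH).
Titrant: 1x + 1y = 0.01010;  mass: 23.95x + 40.00y = 0.3503
Solving, x = 3.345 × 10^-3 mol, y = 6.755 × 10^-3 mol
mass of LiOH = 3.345 × 10^-3 × 23.95 = 0.08011 g
% LiOH = 0.08011 / 0.3503 × 100 = 22.87 %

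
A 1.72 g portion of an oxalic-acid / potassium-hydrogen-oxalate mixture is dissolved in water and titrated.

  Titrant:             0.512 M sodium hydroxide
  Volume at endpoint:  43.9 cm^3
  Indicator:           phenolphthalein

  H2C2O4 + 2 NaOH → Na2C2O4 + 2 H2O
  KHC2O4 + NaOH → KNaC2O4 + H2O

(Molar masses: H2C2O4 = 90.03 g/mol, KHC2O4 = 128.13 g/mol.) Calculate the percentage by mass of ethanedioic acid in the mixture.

36.5 %

n(NaOH) = 0.0439 × 0.512 = 0.0225 mol
Let x = n(H2C2O4), y = n(KHC2O4).
Titrant: 2x + 1y = 0.0225;  mass: 90.03x + 128.13y = 1.72
Solving, x = 6.98 × 10^-3 mol, y = 8.52 × 10^-3 mol
mass of H2C2O4 = 6.98 × 10^-3 × 90.03 = 0.628 g
% H2C2O4 = 0.628 / 1.72 × 100 = 36.5 %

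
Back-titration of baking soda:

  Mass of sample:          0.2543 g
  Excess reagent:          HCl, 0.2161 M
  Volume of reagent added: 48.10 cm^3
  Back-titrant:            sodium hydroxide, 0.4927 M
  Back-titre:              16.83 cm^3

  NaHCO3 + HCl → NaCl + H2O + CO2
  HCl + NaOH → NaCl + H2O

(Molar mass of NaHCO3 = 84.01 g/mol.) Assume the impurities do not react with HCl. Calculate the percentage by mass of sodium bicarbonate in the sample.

69.45 %

n(HCl) added = 0.04810 × 0.2161 = 0.01039 mol
n(NaOH) used in back-titration = 0.01683 × 0.4927 = 8.292 × 10^-3 mol
n(HCl) left over = 8.292 × 10^-3 mol (1:1 ratio)
n(HCl) consumed by analyte = 0.01039 − 8.292 × 10^-3 = 2.102 × 10^-3 mol
n(NaHCO3) = 2.102 × 10^-3 mol (1:1 ratio)
mass of NaHCO3 = 2.102 × 10^-3 × 84.01 = 0.1766 g
% NaHCO3 = 0.1766 / 0.2543 × 100 = 69.45 %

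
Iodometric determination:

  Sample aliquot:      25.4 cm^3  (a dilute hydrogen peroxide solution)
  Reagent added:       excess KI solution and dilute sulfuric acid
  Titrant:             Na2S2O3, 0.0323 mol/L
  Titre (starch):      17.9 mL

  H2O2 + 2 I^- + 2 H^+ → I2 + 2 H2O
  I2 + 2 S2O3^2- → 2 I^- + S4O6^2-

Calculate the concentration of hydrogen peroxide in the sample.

0.0114 mol/L

n(S2O3^2-) = 0.0179 × 0.0323 = 5.78 × 10^-4 mol
n(I2) = n(S2O3^2-)/2 = 2.89 × 10^-4 mol
n(H2O2) in the aliquot = 2.89 × 10^-4 mol (1:1 ratio)
[H2O2] = 2.89 × 10^-4 / 0.0254 = 0.0114 mol/L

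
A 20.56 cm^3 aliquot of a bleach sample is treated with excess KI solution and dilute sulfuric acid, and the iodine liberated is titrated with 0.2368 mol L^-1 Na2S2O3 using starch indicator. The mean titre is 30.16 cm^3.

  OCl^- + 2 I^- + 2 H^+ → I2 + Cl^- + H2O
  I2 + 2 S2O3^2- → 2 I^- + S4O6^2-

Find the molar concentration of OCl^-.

0.1737 mol/L

n(S2O3^2-) = 0.03016 × 0.2368 = 7.142 × 10^-3 mol
n(I2) = n(S2O3^2-)/2 = 3.571 × 10^-3 mol
n(OCl^-) in the aliquot = 3.571 × 10^-3 mol (1:1 ratio)
[OCl^-] = 3.571 × 10^-3 / 0.02056 = 0.1737 mol/L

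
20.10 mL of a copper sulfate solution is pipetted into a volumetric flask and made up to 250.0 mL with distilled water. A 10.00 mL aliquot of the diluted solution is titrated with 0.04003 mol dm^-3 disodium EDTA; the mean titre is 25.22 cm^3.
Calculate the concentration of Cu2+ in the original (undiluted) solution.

Cu^2+ + EDTA^4- → [Cu(EDTA)]^2-
n(EDTA) = 0.02522 × 0.04003 = 1.010 × 10^-3 mol
n(Cu2+) in the aliquot = 1.010 × 10^-3 mol (1:1 ratio)
[Cu2+]_dilute = 1.010 × 10^-3 / 0.01000 = 0.1010 mol/L
Dilution factor = 250.0 / 20.10 = 12.44
[Cu2+]_stock = 0.1010 × 12.44 = 1.256 mol/L

1.256 mol/L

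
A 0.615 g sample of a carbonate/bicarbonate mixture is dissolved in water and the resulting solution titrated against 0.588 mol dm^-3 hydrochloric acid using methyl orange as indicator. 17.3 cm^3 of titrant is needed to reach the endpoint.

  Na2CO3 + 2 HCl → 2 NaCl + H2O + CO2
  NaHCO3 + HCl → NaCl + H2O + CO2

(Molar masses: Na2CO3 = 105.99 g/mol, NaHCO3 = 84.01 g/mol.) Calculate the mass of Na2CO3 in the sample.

0.409 g

n(HCl) = 0.0173 × 0.588 = 0.0102 mol
Let x = n(Na2CO3), y = n(NaHCO3).
Titrant: 2x + 1y = 0.0102;  mass: 105.99x + 84.01y = 0.615
Solving, x = 3.86 × 10^-3 mol, y = 2.45 × 10^-3 mol
mass of Na2CO3 = 3.86 × 10^-3 × 105.99 = 0.409 g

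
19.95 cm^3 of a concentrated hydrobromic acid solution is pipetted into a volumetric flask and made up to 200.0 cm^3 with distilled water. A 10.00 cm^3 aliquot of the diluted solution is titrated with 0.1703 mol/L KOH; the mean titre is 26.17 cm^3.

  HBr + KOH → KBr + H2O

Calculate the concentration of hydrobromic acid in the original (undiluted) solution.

4.468 mol/L

n(KOH) = 0.02617 × 0.1703 = 4.457 × 10^-3 mol
n(HBr) in the aliquot = 4.457 × 10^-3 mol (1:1 ratio)
[HBr]_dilute = 4.457 × 10^-3 / 0.01000 = 0.4457 mol/L
Dilution factor = 200.0 / 19.95 = 10.03
[HBr]_stock = 0.4457 × 10.03 = 4.468 mol/L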